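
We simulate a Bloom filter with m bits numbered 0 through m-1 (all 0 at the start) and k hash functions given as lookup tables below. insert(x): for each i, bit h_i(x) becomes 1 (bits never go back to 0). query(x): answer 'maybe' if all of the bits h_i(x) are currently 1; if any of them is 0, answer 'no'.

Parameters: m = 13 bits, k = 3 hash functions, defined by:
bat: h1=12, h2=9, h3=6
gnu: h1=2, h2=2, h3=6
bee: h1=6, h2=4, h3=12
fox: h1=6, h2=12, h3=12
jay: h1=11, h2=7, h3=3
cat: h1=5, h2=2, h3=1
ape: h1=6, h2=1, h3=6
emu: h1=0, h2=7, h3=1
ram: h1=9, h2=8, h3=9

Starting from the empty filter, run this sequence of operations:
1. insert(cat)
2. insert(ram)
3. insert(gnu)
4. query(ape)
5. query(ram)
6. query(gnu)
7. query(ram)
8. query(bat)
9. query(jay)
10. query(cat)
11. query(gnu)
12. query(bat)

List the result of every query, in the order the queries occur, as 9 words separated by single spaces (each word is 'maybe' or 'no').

Start: bits=0000000000000
Op 1: insert cat -> sets bits 1 2 5 -> bits=0110010000000
Op 2: insert ram -> sets bits 8 9 -> bits=0110010011000
Op 3: insert gnu -> sets bits 2 6 -> bits=0110011011000
Op 4: query ape -> checks bit1=1, bit6=1 (all 1) -> maybe
Op 5: query ram -> checks bit8=1, bit9=1 (all 1) -> maybe
Op 6: query gnu -> checks bit2=1, bit6=1 (all 1) -> maybe
Op 7: query ram -> checks bit8=1, bit9=1 (all 1) -> maybe
Op 8: query bat -> checks bit6=1, bit9=1, bit12=0 (has a 0) -> no
Op 9: query jay -> checks bit3=0, bit7=0, bit11=0 (has a 0) -> no
Op 10: query cat -> checks bit1=1, bit2=1, bit5=1 (all 1) -> maybe
Op 11: query gnu -> checks bit2=1, bit6=1 (all 1) -> maybe
Op 12: query bat -> checks bit6=1, bit9=1, bit12=0 (has a 0) -> no
Query results in order: maybe maybe maybe maybe no no maybe maybe no

Answer: maybe maybe maybe maybe no no maybe maybe no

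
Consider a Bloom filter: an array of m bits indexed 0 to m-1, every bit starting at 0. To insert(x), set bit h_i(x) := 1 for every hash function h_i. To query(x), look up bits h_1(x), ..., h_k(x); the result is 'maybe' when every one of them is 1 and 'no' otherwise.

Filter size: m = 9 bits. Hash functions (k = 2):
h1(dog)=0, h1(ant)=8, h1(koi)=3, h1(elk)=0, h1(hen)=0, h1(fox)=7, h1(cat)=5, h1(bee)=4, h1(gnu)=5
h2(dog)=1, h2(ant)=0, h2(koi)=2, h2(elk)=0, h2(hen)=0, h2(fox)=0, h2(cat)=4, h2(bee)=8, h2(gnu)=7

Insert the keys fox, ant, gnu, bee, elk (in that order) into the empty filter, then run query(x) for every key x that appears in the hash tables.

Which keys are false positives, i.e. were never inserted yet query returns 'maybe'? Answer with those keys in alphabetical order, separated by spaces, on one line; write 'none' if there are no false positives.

Start: bits=000000000
After insert 'fox': sets bits 0 7 -> bits=100000010
After insert 'ant': sets bits 0 8 -> bits=100000011
After insert 'gnu': sets bits 5 7 -> bits=100001011
After insert 'bee': sets bits 4 8 -> bits=100011011
After insert 'elk': sets bits 0 -> bits=100011011
Not inserted: cat dog hen koi — query each against bits=100011011:
query cat: checks bit4=1, bit5=1 (all 1) -> maybe => FALSE POSITIVE
query dog: checks bit0=1, bit1=0 (has a 0) -> no => not a false positive
query hen: checks bit0=1 (all 1) -> maybe => FALSE POSITIVE
query koi: checks bit2=0, bit3=0 (has a 0) -> no => not a false positive
False positives (alphabetical): cat hen

Answer: cat hen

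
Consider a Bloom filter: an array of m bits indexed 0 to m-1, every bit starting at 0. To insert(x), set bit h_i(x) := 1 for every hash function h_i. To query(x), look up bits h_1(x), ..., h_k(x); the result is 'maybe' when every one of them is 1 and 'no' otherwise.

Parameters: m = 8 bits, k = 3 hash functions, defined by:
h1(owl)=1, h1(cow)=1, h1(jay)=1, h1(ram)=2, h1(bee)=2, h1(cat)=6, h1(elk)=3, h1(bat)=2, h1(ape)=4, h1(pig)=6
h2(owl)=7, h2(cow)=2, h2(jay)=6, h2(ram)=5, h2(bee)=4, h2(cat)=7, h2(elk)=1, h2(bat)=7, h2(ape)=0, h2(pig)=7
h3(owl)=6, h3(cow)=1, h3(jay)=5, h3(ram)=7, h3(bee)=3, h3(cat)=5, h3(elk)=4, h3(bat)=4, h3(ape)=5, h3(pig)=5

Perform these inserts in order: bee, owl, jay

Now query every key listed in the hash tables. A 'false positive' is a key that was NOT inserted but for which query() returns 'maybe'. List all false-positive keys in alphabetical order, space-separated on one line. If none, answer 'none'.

Answer: bat cat cow elk pig ram

Derivation:
Start: bits=00000000
After insert 'bee': sets bits 2 3 4 -> bits=00111000
After insert 'owl': sets bits 1 6 7 -> bits=01111011
After insert 'jay': sets bits 1 5 6 -> bits=01111111
Not inserted: ape bat cat cow elk pig ram — query each against bits=01111111:
query ape: checks bit0=0, bit4=1, bit5=1 (has a 0) -> no => not a false positive
query bat: checks bit2=1, bit4=1, bit7=1 (all 1) -> maybe => FALSE POSITIVE
query cat: checks bit5=1, bit6=1, bit7=1 (all 1) -> maybe => FALSE POSITIVE
query cow: checks bit1=1, bit2=1 (all 1) -> maybe => FALSE POSITIVE
query elk: checks bit1=1, bit3=1, bit4=1 (all 1) -> maybe => FALSE POSITIVE
query pig: checks bit5=1, bit6=1, bit7=1 (all 1) -> maybe => FALSE POSITIVE
query ram: checks bit2=1, bit5=1, bit7=1 (all 1) -> maybe => FALSE POSITIVE
False positives (alphabetical): bat cat cow elk pig ram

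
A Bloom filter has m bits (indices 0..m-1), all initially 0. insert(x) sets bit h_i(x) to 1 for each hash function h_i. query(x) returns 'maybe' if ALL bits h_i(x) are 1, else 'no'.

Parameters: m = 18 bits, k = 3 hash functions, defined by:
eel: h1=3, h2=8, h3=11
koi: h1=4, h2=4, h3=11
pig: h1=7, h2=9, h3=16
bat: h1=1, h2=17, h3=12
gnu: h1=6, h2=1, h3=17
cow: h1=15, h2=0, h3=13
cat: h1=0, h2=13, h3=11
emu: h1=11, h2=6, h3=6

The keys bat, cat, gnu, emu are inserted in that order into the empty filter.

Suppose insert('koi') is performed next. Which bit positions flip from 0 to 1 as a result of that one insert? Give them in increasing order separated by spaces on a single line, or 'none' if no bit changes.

Start: bits=000000000000000000
After insert 'bat': sets bits 1 12 17 -> bits=010000000000100001
After insert 'cat': sets bits 0 11 13 -> bits=110000000001110001
After insert 'gnu': sets bits 1 6 17 -> bits=110000100001110001
After insert 'emu': sets bits 6 11 -> bits=110000100001110001
insert 'koi' would touch bits 4 11; currently bit4=0, bit11=1
Bits that are 0 among those (would change 0->1): 4

Answer: 4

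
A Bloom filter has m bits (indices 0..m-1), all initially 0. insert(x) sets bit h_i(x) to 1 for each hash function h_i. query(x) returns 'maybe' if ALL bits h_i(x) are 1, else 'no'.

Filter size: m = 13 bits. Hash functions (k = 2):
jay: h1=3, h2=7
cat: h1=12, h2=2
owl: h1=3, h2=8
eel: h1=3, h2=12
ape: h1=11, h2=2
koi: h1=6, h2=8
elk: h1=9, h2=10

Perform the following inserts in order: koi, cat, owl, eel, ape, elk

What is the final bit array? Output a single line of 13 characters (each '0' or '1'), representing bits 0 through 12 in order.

Start: bits=0000000000000
After insert 'koi': sets bits 6 8 -> bits=0000001010000
After insert 'cat': sets bits 2 12 -> bits=0010001010001
After insert 'owl': sets bits 3 8 -> bits=0011001010001
After insert 'eel': sets bits 3 12 -> bits=0011001010001
After insert 'ape': sets bits 2 11 -> bits=0011001010011
After insert 'elk': sets bits 9 10 -> bits=0011001011111

Answer: 0011001011111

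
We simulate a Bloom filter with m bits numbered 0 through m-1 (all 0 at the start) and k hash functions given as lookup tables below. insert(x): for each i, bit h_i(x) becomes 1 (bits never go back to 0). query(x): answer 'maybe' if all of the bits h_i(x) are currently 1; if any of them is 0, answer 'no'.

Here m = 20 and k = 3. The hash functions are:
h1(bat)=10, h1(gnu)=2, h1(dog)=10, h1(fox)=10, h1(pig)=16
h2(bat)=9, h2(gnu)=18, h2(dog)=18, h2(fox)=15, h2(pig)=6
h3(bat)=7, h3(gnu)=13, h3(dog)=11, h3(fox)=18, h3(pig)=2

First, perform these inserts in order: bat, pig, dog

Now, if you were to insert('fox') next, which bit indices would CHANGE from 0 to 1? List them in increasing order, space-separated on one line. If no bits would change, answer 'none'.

Answer: 15

Derivation:
Start: bits=00000000000000000000
After insert 'bat': sets bits 7 9 10 -> bits=00000001011000000000
After insert 'pig': sets bits 2 6 16 -> bits=00100011011000001000
After insert 'dog': sets bits 10 11 18 -> bits=00100011011100001010
insert 'fox' would touch bits 10 15 18; currently bit10=1, bit15=0, bit18=1
Bits that are 0 among those (would change 0->1): 15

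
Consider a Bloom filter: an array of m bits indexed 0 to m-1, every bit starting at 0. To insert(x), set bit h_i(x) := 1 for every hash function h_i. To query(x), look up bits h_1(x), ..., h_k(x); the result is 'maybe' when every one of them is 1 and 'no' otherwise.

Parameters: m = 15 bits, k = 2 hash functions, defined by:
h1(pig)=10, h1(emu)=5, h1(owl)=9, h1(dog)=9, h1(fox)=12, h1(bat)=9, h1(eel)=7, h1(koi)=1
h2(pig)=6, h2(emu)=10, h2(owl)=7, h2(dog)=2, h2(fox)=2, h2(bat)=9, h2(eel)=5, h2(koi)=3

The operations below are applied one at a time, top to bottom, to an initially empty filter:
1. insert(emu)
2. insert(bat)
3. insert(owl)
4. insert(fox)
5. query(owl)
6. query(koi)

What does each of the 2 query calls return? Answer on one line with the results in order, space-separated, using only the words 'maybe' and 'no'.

Start: bits=000000000000000
Op 1: insert emu -> sets bits 5 10 -> bits=000001000010000
Op 2: insert bat -> sets bits 9 -> bits=000001000110000
Op 3: insert owl -> sets bits 7 9 -> bits=000001010110000
Op 4: insert fox -> sets bits 2 12 -> bits=001001010110100
Op 5: query owl -> checks bit7=1, bit9=1 (all 1) -> maybe
Op 6: query koi -> checks bit1=0, bit3=0 (has a 0) -> no
Query results in order: maybe no

Answer: maybe no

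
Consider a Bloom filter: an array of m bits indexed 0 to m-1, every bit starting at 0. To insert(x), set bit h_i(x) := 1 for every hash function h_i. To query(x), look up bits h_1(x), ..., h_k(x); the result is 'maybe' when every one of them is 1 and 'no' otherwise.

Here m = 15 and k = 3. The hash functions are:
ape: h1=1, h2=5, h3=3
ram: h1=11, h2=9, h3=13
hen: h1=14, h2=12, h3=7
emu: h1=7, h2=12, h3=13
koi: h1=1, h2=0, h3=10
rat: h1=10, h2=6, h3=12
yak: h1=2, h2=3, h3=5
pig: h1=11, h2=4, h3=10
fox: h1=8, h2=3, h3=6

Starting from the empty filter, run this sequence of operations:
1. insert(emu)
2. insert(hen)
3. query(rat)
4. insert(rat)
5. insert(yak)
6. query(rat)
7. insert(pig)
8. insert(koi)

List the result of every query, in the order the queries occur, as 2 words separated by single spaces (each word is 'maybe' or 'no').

Answer: no maybe

Derivation:
Start: bits=000000000000000
Op 1: insert emu -> sets bits 7 12 13 -> bits=000000010000110
Op 2: insert hen -> sets bits 7 12 14 -> bits=000000010000111
Op 3: query rat -> checks bit6=0, bit10=0, bit12=1 (has a 0) -> no
Op 4: insert rat -> sets bits 6 10 12 -> bits=000000110010111
Op 5: insert yak -> sets bits 2 3 5 -> bits=001101110010111
Op 6: query rat -> checks bit6=1, bit10=1, bit12=1 (all 1) -> maybe
Op 7: insert pig -> sets bits 4 10 11 -> bits=001111110011111
Op 8: insert koi -> sets bits 0 1 10 -> bits=111111110011111
Query results in order: no maybe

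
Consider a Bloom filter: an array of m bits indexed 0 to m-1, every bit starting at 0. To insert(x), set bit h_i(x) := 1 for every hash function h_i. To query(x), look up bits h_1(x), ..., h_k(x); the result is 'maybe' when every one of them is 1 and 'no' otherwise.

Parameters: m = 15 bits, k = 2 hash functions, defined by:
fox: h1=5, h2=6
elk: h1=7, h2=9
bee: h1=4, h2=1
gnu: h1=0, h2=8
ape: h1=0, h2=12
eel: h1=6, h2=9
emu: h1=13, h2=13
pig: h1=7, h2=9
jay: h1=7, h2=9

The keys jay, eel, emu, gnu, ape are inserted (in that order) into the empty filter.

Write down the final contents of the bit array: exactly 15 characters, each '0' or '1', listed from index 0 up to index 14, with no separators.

Start: bits=000000000000000
After insert 'jay': sets bits 7 9 -> bits=000000010100000
After insert 'eel': sets bits 6 9 -> bits=000000110100000
After insert 'emu': sets bits 13 -> bits=000000110100010
After insert 'gnu': sets bits 0 8 -> bits=100000111100010
After insert 'ape': sets bits 0 12 -> bits=100000111100110

Answer: 100000111100110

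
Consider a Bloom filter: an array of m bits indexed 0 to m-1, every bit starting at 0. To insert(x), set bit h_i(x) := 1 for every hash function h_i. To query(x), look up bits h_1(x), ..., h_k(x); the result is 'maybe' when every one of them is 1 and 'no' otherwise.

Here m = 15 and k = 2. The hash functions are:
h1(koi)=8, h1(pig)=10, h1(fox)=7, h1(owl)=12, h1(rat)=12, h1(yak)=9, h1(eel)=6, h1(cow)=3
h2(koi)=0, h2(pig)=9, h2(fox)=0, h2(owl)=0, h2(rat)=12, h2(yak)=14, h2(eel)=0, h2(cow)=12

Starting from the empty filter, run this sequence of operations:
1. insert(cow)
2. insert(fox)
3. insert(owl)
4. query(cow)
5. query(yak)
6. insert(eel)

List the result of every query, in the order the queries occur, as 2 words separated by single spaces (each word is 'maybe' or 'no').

Answer: maybe no

Derivation:
Start: bits=000000000000000
Op 1: insert cow -> sets bits 3 12 -> bits=000100000000100
Op 2: insert fox -> sets bits 0 7 -> bits=100100010000100
Op 3: insert owl -> sets bits 0 12 -> bits=100100010000100
Op 4: query cow -> checks bit3=1, bit12=1 (all 1) -> maybe
Op 5: query yak -> checks bit9=0, bit14=0 (has a 0) -> no
Op 6: insert eel -> sets bits 0 6 -> bits=100100110000100
Query results in order: maybe no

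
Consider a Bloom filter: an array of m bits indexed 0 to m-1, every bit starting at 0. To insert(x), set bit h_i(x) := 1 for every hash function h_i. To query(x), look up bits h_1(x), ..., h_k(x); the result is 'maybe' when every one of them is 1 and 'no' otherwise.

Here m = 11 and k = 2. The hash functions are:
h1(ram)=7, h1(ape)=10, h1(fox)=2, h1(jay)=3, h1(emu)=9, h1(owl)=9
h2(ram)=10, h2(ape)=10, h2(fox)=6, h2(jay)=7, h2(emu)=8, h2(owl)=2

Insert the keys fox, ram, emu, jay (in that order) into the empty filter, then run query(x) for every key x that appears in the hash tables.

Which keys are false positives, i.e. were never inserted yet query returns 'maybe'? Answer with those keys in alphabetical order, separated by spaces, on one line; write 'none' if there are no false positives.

Start: bits=00000000000
After insert 'fox': sets bits 2 6 -> bits=00100010000
After insert 'ram': sets bits 7 10 -> bits=00100011001
After insert 'emu': sets bits 8 9 -> bits=00100011111
After insert 'jay': sets bits 3 7 -> bits=00110011111
Not inserted: ape owl — query each against bits=00110011111:
query ape: checks bit10=1 (all 1) -> maybe => FALSE POSITIVE
query owl: checks bit2=1, bit9=1 (all 1) -> maybe => FALSE POSITIVE
False positives (alphabetical): ape owl

Answer: ape owl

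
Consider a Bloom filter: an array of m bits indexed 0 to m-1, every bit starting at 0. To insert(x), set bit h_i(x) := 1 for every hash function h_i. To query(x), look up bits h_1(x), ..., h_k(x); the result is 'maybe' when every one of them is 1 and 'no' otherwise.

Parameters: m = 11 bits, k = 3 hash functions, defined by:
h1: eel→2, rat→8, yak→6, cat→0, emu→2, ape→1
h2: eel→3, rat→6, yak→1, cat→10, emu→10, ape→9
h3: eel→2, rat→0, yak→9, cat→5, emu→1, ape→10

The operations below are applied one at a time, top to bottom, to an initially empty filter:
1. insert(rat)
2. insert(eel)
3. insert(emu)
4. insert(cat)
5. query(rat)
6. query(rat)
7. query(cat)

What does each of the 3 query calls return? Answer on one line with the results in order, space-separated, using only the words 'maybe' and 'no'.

Start: bits=00000000000
Op 1: insert rat -> sets bits 0 6 8 -> bits=10000010100
Op 2: insert eel -> sets bits 2 3 -> bits=10110010100
Op 3: insert emu -> sets bits 1 2 10 -> bits=11110010101
Op 4: insert cat -> sets bits 0 5 10 -> bits=11110110101
Op 5: query rat -> checks bit0=1, bit6=1, bit8=1 (all 1) -> maybe
Op 6: query rat -> checks bit0=1, bit6=1, bit8=1 (all 1) -> maybe
Op 7: query cat -> checks bit0=1, bit5=1, bit10=1 (all 1) -> maybe
Query results in order: maybe maybe maybe

Answer: maybe maybe maybe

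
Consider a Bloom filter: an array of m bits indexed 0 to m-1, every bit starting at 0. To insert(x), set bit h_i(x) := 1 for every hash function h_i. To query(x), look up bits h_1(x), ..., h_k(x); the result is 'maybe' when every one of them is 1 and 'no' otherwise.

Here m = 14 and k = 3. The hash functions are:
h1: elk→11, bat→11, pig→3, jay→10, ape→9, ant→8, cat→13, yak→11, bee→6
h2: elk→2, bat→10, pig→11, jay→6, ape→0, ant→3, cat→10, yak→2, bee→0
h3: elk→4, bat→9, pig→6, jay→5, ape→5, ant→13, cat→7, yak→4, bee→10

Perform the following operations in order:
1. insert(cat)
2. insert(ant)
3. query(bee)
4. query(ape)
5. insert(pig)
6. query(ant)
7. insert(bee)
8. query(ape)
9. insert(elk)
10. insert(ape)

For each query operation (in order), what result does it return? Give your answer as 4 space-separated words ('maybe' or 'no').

Start: bits=00000000000000
Op 1: insert cat -> sets bits 7 10 13 -> bits=00000001001001
Op 2: insert ant -> sets bits 3 8 13 -> bits=00010001101001
Op 3: query bee -> checks bit0=0, bit6=0, bit10=1 (has a 0) -> no
Op 4: query ape -> checks bit0=0, bit5=0, bit9=0 (has a 0) -> no
Op 5: insert pig -> sets bits 3 6 11 -> bits=00010011101101
Op 6: query ant -> checks bit3=1, bit8=1, bit13=1 (all 1) -> maybe
Op 7: insert bee -> sets bits 0 6 10 -> bits=10010011101101
Op 8: query ape -> checks bit0=1, bit5=0, bit9=0 (has a 0) -> no
Op 9: insert elk -> sets bits 2 4 11 -> bits=10111011101101
Op 10: insert ape -> sets bits 0 5 9 -> bits=10111111111101
Query results in order: no no maybe no

Answer: no no maybe no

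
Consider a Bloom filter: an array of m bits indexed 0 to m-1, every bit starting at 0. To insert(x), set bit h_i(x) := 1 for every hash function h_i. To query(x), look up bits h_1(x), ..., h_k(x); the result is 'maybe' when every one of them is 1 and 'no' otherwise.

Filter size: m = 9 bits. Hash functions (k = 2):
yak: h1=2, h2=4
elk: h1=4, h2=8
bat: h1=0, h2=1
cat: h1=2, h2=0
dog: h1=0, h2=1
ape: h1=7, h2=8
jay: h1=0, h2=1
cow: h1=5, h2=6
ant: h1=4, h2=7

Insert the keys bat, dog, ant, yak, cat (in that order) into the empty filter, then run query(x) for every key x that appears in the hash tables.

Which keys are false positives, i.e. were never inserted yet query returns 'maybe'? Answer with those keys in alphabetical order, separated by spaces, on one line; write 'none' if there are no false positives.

Start: bits=000000000
After insert 'bat': sets bits 0 1 -> bits=110000000
After insert 'dog': sets bits 0 1 -> bits=110000000
After insert 'ant': sets bits 4 7 -> bits=110010010
After insert 'yak': sets bits 2 4 -> bits=111010010
After insert 'cat': sets bits 0 2 -> bits=111010010
Not inserted: ape cow elk jay — query each against bits=111010010:
query ape: checks bit7=1, bit8=0 (has a 0) -> no => not a false positive
query cow: checks bit5=0, bit6=0 (has a 0) -> no => not a false positive
query elk: checks bit4=1, bit8=0 (has a 0) -> no => not a false positive
query jay: checks bit0=1, bit1=1 (all 1) -> maybe => FALSE POSITIVE
False positives (alphabetical): jay

Answer: jay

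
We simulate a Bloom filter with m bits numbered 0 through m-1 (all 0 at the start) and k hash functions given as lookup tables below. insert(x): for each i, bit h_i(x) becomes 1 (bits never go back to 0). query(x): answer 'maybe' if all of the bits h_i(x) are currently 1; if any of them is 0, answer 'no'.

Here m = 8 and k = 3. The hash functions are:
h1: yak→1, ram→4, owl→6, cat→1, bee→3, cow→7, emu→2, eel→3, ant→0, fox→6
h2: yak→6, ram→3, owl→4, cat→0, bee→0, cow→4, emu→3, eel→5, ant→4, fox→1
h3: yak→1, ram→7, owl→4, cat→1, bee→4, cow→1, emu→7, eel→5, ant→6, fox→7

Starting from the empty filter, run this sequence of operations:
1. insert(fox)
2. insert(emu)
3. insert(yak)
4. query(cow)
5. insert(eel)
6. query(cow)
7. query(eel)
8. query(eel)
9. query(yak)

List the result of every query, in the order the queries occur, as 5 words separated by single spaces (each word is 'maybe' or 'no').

Answer: no no maybe maybe maybe

Derivation:
Start: bits=00000000
Op 1: insert fox -> sets bits 1 6 7 -> bits=01000011
Op 2: insert emu -> sets bits 2 3 7 -> bits=01110011
Op 3: insert yak -> sets bits 1 6 -> bits=01110011
Op 4: query cow -> checks bit1=1, bit4=0, bit7=1 (has a 0) -> no
Op 5: insert eel -> sets bits 3 5 -> bits=01110111
Op 6: query cow -> checks bit1=1, bit4=0, bit7=1 (has a 0) -> no
Op 7: query eel -> checks bit3=1, bit5=1 (all 1) -> maybe
Op 8: query eel -> checks bit3=1, bit5=1 (all 1) -> maybe
Op 9: query yak -> checks bit1=1, bit6=1 (all 1) -> maybe
Query results in order: no no maybe maybe maybe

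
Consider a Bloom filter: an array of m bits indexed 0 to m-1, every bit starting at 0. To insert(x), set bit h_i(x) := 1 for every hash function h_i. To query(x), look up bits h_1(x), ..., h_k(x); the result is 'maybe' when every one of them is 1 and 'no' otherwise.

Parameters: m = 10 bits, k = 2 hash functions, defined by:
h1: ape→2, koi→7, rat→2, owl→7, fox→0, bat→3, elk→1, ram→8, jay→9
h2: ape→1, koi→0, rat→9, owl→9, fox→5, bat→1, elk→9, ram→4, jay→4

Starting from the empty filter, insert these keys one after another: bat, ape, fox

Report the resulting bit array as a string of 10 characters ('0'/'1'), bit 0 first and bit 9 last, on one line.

Answer: 1111010000

Derivation:
Start: bits=0000000000
After insert 'bat': sets bits 1 3 -> bits=0101000000
After insert 'ape': sets bits 1 2 -> bits=0111000000
After insert 'fox': sets bits 0 5 -> bits=1111010000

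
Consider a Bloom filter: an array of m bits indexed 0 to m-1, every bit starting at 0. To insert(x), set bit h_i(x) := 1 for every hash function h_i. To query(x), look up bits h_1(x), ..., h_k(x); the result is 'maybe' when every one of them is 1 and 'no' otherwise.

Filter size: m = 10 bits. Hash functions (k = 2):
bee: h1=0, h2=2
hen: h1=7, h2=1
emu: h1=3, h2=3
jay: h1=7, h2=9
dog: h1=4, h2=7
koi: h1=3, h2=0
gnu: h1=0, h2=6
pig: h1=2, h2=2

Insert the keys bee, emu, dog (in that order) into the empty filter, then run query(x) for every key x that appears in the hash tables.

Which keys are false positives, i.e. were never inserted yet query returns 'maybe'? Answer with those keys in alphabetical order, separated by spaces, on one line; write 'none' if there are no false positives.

Answer: koi pig

Derivation:
Start: bits=0000000000
After insert 'bee': sets bits 0 2 -> bits=1010000000
After insert 'emu': sets bits 3 -> bits=1011000000
After insert 'dog': sets bits 4 7 -> bits=1011100100
Not inserted: gnu hen jay koi pig — query each against bits=1011100100:
query gnu: checks bit0=1, bit6=0 (has a 0) -> no => not a false positive
query hen: checks bit1=0, bit7=1 (has a 0) -> no => not a false positive
query jay: checks bit7=1, bit9=0 (has a 0) -> no => not a false positive
query koi: checks bit0=1, bit3=1 (all 1) -> maybe => FALSE POSITIVE
query pig: checks bit2=1 (all 1) -> maybe => FALSE POSITIVE
False positives (alphabetical): koi pig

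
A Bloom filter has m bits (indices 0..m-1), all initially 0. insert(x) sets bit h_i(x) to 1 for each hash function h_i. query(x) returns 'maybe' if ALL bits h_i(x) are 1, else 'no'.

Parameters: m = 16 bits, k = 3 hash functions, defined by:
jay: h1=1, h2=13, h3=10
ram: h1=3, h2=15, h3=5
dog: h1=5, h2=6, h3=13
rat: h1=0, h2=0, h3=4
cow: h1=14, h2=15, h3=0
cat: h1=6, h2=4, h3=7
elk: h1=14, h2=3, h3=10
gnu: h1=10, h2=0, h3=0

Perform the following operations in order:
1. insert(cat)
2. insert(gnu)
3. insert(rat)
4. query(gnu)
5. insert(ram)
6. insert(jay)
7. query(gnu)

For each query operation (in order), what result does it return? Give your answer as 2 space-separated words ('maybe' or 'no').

Answer: maybe maybe

Derivation:
Start: bits=0000000000000000
Op 1: insert cat -> sets bits 4 6 7 -> bits=0000101100000000
Op 2: insert gnu -> sets bits 0 10 -> bits=1000101100100000
Op 3: insert rat -> sets bits 0 4 -> bits=1000101100100000
Op 4: query gnu -> checks bit0=1, bit10=1 (all 1) -> maybe
Op 5: insert ram -> sets bits 3 5 15 -> bits=1001111100100001
Op 6: insert jay -> sets bits 1 10 13 -> bits=1101111100100101
Op 7: query gnu -> checks bit0=1, bit10=1 (all 1) -> maybe
Query results in order: maybe maybe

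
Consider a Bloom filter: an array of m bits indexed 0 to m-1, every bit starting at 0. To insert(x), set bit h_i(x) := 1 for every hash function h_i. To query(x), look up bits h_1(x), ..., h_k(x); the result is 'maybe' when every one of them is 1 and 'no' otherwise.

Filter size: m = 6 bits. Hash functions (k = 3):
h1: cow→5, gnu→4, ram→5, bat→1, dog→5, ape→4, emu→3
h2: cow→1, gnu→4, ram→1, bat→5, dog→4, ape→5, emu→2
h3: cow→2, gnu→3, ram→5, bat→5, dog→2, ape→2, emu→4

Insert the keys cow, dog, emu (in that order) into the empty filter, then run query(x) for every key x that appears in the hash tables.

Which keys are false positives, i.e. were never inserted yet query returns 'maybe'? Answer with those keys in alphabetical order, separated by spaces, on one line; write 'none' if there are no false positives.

Answer: ape bat gnu ram

Derivation:
Start: bits=000000
After insert 'cow': sets bits 1 2 5 -> bits=011001
After insert 'dog': sets bits 2 4 5 -> bits=011011
After insert 'emu': sets bits 2 3 4 -> bits=011111
Not inserted: ape bat gnu ram — query each against bits=011111:
query ape: checks bit2=1, bit4=1, bit5=1 (all 1) -> maybe => FALSE POSITIVE
query bat: checks bit1=1, bit5=1 (all 1) -> maybe => FALSE POSITIVE
query gnu: checks bit3=1, bit4=1 (all 1) -> maybe => FALSE POSITIVE
query ram: checks bit1=1, bit5=1 (all 1) -> maybe => FALSE POSITIVE
False positives (alphabetical): ape bat gnu ram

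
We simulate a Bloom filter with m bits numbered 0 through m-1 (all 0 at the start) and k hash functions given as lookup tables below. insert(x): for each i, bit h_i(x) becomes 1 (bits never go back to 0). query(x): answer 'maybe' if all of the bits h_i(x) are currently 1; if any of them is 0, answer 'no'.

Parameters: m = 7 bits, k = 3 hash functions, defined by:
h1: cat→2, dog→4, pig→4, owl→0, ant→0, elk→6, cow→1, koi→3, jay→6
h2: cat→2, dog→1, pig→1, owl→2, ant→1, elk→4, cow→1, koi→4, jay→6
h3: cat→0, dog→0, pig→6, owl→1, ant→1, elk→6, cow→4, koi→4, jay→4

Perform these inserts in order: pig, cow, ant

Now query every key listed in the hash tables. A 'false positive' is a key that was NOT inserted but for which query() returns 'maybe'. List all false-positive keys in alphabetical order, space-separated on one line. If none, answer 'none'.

Start: bits=0000000
After insert 'pig': sets bits 1 4 6 -> bits=0100101
After insert 'cow': sets bits 1 4 -> bits=0100101
After insert 'ant': sets bits 0 1 -> bits=1100101
Not inserted: cat dog elk jay koi owl — query each against bits=1100101:
query cat: checks bit0=1, bit2=0 (has a 0) -> no => not a false positive
query dog: checks bit0=1, bit1=1, bit4=1 (all 1) -> maybe => FALSE POSITIVE
query elk: checks bit4=1, bit6=1 (all 1) -> maybe => FALSE POSITIVE
query jay: checks bit4=1, bit6=1 (all 1) -> maybe => FALSE POSITIVE
query koi: checks bit3=0, bit4=1 (has a 0) -> no => not a false positive
query owl: checks bit0=1, bit1=1, bit2=0 (has a 0) -> no => not a false positive
False positives (alphabetical): dog elk jay

Answer: dog elk jay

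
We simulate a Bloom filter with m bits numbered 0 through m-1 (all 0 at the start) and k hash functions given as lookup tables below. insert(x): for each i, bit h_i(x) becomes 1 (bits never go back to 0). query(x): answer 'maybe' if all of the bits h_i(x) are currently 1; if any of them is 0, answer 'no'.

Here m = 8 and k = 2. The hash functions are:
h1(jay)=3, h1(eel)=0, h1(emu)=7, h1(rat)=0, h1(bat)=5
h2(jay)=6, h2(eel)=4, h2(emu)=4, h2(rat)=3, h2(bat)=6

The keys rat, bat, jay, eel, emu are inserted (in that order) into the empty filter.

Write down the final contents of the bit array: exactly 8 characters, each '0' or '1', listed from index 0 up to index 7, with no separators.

Answer: 10011111

Derivation:
Start: bits=00000000
After insert 'rat': sets bits 0 3 -> bits=10010000
After insert 'bat': sets bits 5 6 -> bits=10010110
After insert 'jay': sets bits 3 6 -> bits=10010110
After insert 'eel': sets bits 0 4 -> bits=10011110
After insert 'emu': sets bits 4 7 -> bits=10011111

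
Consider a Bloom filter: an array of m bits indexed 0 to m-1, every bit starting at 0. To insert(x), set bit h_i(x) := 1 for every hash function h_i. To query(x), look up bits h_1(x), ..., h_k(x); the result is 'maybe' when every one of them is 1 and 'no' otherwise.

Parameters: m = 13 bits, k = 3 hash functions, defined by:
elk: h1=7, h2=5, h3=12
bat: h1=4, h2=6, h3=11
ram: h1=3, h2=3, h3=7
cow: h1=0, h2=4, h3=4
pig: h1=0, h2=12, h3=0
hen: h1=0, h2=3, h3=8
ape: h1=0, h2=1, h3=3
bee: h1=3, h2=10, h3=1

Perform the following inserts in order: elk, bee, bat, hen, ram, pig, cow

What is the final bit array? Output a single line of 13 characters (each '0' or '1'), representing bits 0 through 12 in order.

Answer: 1101111110111

Derivation:
Start: bits=0000000000000
After insert 'elk': sets bits 5 7 12 -> bits=0000010100001
After insert 'bee': sets bits 1 3 10 -> bits=0101010100101
After insert 'bat': sets bits 4 6 11 -> bits=0101111100111
After insert 'hen': sets bits 0 3 8 -> bits=1101111110111
After insert 'ram': sets bits 3 7 -> bits=1101111110111
After insert 'pig': sets bits 0 12 -> bits=1101111110111
After insert 'cow': sets bits 0 4 -> bits=1101111110111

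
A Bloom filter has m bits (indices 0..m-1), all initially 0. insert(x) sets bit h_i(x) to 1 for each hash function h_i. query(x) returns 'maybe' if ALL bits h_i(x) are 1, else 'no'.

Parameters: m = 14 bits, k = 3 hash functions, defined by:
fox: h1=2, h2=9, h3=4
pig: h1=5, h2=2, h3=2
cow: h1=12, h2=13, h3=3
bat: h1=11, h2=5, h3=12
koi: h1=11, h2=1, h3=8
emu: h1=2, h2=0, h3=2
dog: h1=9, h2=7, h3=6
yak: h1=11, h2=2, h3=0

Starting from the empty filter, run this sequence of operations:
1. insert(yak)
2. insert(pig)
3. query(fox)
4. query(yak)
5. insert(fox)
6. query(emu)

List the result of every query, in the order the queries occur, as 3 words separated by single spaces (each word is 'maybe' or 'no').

Answer: no maybe maybe

Derivation:
Start: bits=00000000000000
Op 1: insert yak -> sets bits 0 2 11 -> bits=10100000000100
Op 2: insert pig -> sets bits 2 5 -> bits=10100100000100
Op 3: query fox -> checks bit2=1, bit4=0, bit9=0 (has a 0) -> no
Op 4: query yak -> checks bit0=1, bit2=1, bit11=1 (all 1) -> maybe
Op 5: insert fox -> sets bits 2 4 9 -> bits=10101100010100
Op 6: query emu -> checks bit0=1, bit2=1 (all 1) -> maybe
Query results in order: no maybe maybe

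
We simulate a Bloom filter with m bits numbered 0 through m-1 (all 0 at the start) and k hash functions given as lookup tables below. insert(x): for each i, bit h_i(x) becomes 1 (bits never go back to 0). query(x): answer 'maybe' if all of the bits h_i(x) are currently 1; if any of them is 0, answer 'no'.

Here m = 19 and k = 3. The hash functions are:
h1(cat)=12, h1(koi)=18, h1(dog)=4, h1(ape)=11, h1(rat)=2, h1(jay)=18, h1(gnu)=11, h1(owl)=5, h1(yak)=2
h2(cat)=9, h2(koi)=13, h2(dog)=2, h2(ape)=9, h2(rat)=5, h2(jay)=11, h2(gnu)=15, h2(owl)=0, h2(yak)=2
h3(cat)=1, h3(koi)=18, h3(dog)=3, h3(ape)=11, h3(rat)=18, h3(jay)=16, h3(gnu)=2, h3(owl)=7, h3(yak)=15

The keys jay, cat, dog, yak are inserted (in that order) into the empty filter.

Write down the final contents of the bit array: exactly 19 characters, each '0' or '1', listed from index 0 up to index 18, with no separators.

Answer: 0111100001011001101

Derivation:
Start: bits=0000000000000000000
After insert 'jay': sets bits 11 16 18 -> bits=0000000000010000101
After insert 'cat': sets bits 1 9 12 -> bits=0100000001011000101
After insert 'dog': sets bits 2 3 4 -> bits=0111100001011000101
After insert 'yak': sets bits 2 15 -> bits=0111100001011001101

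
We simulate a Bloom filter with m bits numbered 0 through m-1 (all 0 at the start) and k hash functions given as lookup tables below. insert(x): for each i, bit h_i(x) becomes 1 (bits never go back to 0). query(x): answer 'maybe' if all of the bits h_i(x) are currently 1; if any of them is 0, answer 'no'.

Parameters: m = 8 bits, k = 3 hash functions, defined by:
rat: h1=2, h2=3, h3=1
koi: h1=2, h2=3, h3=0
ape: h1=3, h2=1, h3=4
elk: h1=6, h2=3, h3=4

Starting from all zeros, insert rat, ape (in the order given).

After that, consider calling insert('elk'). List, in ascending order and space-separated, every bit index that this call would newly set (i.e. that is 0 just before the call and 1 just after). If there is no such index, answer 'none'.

Start: bits=00000000
After insert 'rat': sets bits 1 2 3 -> bits=01110000
After insert 'ape': sets bits 1 3 4 -> bits=01111000
insert 'elk' would touch bits 3 4 6; currently bit3=1, bit4=1, bit6=0
Bits that are 0 among those (would change 0->1): 6

Answer: 6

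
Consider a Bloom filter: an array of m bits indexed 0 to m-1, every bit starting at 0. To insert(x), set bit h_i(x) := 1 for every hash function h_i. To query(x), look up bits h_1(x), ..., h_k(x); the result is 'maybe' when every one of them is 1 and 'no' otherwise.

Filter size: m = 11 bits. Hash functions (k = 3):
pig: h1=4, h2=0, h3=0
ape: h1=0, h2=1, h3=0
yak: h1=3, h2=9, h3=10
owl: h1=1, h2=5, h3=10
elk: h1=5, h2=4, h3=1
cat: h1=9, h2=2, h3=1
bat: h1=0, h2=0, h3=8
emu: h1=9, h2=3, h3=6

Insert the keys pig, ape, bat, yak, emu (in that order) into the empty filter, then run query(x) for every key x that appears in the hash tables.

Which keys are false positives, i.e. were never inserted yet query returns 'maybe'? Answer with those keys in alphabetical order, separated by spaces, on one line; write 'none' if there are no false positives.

Answer: none

Derivation:
Start: bits=00000000000
After insert 'pig': sets bits 0 4 -> bits=10001000000
After insert 'ape': sets bits 0 1 -> bits=11001000000
After insert 'bat': sets bits 0 8 -> bits=11001000100
After insert 'yak': sets bits 3 9 10 -> bits=11011000111
After insert 'emu': sets bits 3 6 9 -> bits=11011010111
Not inserted: cat elk owl — query each against bits=11011010111:
query cat: checks bit1=1, bit2=0, bit9=1 (has a 0) -> no => not a false positive
query elk: checks bit1=1, bit4=1, bit5=0 (has a 0) -> no => not a false positive
query owl: checks bit1=1, bit5=0, bit10=1 (has a 0) -> no => not a false positive
False positives (alphabetical): none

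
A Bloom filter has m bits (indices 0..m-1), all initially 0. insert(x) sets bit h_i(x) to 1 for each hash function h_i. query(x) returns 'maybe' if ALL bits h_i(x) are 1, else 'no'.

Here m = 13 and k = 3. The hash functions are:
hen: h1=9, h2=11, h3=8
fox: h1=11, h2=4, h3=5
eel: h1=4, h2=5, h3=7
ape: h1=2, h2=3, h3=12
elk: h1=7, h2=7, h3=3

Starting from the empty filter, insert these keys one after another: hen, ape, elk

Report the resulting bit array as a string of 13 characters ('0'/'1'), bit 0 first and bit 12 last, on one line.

Answer: 0011000111011

Derivation:
Start: bits=0000000000000
After insert 'hen': sets bits 8 9 11 -> bits=0000000011010
After insert 'ape': sets bits 2 3 12 -> bits=0011000011011
After insert 'elk': sets bits 3 7 -> bits=0011000111011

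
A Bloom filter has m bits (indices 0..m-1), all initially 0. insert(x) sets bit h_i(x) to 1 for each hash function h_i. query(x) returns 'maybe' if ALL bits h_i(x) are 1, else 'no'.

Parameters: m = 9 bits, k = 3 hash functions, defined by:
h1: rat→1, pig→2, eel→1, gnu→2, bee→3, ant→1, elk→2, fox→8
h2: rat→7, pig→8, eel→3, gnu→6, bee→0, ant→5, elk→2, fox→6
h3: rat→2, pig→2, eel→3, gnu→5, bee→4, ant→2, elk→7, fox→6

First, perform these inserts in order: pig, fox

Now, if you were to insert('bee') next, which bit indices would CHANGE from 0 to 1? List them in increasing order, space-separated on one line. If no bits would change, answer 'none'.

Start: bits=000000000
After insert 'pig': sets bits 2 8 -> bits=001000001
After insert 'fox': sets bits 6 8 -> bits=001000101
insert 'bee' would touch bits 0 3 4; currently bit0=0, bit3=0, bit4=0
Bits that are 0 among those (would change 0->1): 0 3 4

Answer: 0 3 4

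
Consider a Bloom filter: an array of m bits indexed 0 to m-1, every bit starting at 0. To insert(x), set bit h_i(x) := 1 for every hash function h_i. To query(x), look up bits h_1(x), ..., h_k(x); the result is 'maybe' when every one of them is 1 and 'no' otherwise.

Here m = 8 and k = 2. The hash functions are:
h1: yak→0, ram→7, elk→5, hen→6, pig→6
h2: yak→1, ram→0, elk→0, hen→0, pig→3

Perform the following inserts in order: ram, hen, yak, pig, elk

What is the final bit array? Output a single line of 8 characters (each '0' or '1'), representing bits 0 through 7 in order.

Start: bits=00000000
After insert 'ram': sets bits 0 7 -> bits=10000001
After insert 'hen': sets bits 0 6 -> bits=10000011
After insert 'yak': sets bits 0 1 -> bits=11000011
After insert 'pig': sets bits 3 6 -> bits=11010011
After insert 'elk': sets bits 0 5 -> bits=11010111

Answer: 11010111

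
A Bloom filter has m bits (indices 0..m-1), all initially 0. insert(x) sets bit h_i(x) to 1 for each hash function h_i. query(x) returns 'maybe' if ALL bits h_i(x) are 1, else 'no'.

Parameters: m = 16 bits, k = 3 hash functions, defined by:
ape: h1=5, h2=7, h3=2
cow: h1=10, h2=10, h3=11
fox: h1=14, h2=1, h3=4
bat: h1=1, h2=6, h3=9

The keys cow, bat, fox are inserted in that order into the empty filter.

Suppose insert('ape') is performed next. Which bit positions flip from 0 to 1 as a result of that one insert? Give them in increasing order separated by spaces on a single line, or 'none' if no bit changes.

Start: bits=0000000000000000
After insert 'cow': sets bits 10 11 -> bits=0000000000110000
After insert 'bat': sets bits 1 6 9 -> bits=0100001001110000
After insert 'fox': sets bits 1 4 14 -> bits=0100101001110010
insert 'ape' would touch bits 2 5 7; currently bit2=0, bit5=0, bit7=0
Bits that are 0 among those (would change 0->1): 2 5 7

Answer: 2 5 7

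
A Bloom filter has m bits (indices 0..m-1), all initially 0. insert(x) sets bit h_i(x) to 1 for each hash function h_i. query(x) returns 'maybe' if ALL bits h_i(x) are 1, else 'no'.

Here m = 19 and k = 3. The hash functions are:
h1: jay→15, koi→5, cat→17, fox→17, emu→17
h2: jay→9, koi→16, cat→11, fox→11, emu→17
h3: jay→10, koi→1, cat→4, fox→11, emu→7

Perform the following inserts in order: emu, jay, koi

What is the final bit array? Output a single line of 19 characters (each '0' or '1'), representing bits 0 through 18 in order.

Answer: 0100010101100001110

Derivation:
Start: bits=0000000000000000000
After insert 'emu': sets bits 7 17 -> bits=0000000100000000010
After insert 'jay': sets bits 9 10 15 -> bits=0000000101100001010
After insert 'koi': sets bits 1 5 16 -> bits=0100010101100001110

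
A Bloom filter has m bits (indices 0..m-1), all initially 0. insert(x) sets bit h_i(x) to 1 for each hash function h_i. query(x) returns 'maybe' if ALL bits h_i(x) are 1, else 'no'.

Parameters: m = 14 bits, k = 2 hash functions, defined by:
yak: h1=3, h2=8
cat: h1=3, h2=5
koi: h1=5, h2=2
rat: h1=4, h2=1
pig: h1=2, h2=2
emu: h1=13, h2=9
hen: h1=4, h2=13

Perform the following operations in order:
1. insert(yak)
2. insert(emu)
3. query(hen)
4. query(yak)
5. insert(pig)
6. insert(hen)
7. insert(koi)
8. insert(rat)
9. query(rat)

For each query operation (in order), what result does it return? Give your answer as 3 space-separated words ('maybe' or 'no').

Answer: no maybe maybe

Derivation:
Start: bits=00000000000000
Op 1: insert yak -> sets bits 3 8 -> bits=00010000100000
Op 2: insert emu -> sets bits 9 13 -> bits=00010000110001
Op 3: query hen -> checks bit4=0, bit13=1 (has a 0) -> no
Op 4: query yak -> checks bit3=1, bit8=1 (all 1) -> maybe
Op 5: insert pig -> sets bits 2 -> bits=00110000110001
Op 6: insert hen -> sets bits 4 13 -> bits=00111000110001
Op 7: insert koi -> sets bits 2 5 -> bits=00111100110001
Op 8: insert rat -> sets bits 1 4 -> bits=01111100110001
Op 9: query rat -> checks bit1=1, bit4=1 (all 1) -> maybe
Query results in order: no maybe maybe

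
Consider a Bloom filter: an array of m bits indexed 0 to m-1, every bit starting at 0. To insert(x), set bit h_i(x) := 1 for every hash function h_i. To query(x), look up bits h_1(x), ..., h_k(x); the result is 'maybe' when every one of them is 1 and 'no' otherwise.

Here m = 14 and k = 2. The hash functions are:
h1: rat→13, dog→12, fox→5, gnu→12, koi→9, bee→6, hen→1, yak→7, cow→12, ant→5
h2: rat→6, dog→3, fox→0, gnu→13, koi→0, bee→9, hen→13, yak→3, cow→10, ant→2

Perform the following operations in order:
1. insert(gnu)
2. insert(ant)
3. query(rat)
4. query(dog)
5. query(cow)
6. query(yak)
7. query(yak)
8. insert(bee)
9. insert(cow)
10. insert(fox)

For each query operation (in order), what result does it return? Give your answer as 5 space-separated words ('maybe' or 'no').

Answer: no no no no no

Derivation:
Start: bits=00000000000000
Op 1: insert gnu -> sets bits 12 13 -> bits=00000000000011
Op 2: insert ant -> sets bits 2 5 -> bits=00100100000011
Op 3: query rat -> checks bit6=0, bit13=1 (has a 0) -> no
Op 4: query dog -> checks bit3=0, bit12=1 (has a 0) -> no
Op 5: query cow -> checks bit10=0, bit12=1 (has a 0) -> no
Op 6: query yak -> checks bit3=0, bit7=0 (has a 0) -> no
Op 7: query yak -> checks bit3=0, bit7=0 (has a 0) -> no
Op 8: insert bee -> sets bits 6 9 -> bits=00100110010011
Op 9: insert cow -> sets bits 10 12 -> bits=00100110011011
Op 10: insert fox -> sets bits 0 5 -> bits=10100110011011
Query results in order: no no no no no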